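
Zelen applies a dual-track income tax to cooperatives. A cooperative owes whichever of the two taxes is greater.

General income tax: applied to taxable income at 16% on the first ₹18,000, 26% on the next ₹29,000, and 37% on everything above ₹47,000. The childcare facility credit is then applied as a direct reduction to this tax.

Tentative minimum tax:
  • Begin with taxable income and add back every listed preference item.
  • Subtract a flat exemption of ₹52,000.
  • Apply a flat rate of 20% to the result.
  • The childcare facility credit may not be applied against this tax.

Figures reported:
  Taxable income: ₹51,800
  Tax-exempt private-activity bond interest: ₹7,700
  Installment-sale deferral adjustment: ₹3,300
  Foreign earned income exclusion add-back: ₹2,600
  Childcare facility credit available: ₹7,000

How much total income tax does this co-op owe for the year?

Tentative minimum tax:
  Adjusted income: ₹51,800 + ₹7,700 + ₹3,300 + ₹2,600 = ₹65,400
  Less exemption ₹52,000 → base ₹13,400
  ₹13,400 × 20% = ₹2,680

General income tax:
  ₹18,000 × 16% = ₹2,880
  ₹29,000 × 26% = ₹7,540
  ₹4,800 × 37% = ₹1,776
  → ₹12,196
  Less childcare facility credit ₹7,000 → ₹5,196

₹5,196 > ₹2,680, so the general income tax governs.

₹5,196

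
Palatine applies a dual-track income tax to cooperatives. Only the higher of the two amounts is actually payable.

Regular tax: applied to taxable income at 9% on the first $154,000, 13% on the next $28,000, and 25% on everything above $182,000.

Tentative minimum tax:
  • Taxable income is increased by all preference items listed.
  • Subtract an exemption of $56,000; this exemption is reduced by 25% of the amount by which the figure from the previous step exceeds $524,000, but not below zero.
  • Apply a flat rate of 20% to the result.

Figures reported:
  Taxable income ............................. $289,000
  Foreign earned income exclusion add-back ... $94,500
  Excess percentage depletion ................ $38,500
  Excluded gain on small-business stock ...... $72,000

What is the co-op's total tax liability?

$87,600

Regular tax:
  $154,000 × 9% = $13,860
  $28,000 × 13% = $3,640
  $107,000 × 25% = $26,750
  → $44,250

Tentative minimum tax:
  Adjusted income: $289,000 + $94,500 + $38,500 + $72,000 = $494,000
  Exemption: $494,000 ≤ $524,000, so full $56,000 applies
  Base: $494,000 − $56,000 = $438,000
  $438,000 × 20% = $87,600

$87,600 > $44,250, so the tentative minimum tax is the binding amount.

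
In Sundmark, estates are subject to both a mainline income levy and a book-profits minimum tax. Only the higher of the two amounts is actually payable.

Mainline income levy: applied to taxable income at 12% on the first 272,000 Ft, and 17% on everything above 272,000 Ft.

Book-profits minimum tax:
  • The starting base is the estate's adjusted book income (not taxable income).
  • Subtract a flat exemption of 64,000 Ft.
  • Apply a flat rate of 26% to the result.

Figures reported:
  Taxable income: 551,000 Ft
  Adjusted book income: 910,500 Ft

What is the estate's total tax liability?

220,090 Ft

Mainline income levy:
  272,000 Ft × 12% = 32,640 Ft
  279,000 Ft × 17% = 47,430 Ft
  → 80,070 Ft

Book-profits minimum tax:
  Base (adjusted book income): 910,500 Ft
  Less exemption 64,000 Ft → base 846,500 Ft
  846,500 Ft × 26% = 220,090 Ft

220,090 Ft > 80,070 Ft, so the book-profits minimum tax is the binding amount.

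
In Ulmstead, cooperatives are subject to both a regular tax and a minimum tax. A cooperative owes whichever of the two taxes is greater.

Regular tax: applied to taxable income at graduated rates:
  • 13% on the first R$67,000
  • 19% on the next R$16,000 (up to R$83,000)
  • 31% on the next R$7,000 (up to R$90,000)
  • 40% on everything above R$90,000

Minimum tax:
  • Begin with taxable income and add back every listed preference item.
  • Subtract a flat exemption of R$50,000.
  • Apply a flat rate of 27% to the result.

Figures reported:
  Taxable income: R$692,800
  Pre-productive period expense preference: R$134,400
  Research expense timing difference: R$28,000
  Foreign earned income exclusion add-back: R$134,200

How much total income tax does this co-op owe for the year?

R$255,040

Regular tax:
  R$67,000 × 13% = R$8,710
  R$16,000 × 19% = R$3,040
  R$7,000 × 31% = R$2,170
  R$602,800 × 40% = R$241,120
  → R$255,040

Minimum tax:
  Adjusted income: R$692,800 + R$134,400 + R$28,000 + R$134,200 = R$989,400
  Less exemption R$50,000 → base R$939,400
  R$939,400 × 27% = R$253,638

R$255,040 > R$253,638, so the regular tax governs.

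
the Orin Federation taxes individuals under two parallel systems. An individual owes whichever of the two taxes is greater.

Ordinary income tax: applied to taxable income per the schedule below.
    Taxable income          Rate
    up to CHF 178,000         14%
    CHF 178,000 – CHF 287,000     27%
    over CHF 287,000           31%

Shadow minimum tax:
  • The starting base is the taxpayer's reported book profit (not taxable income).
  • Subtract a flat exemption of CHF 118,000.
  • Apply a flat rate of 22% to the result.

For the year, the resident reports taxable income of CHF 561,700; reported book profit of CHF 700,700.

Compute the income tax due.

Shadow minimum tax:
  Base (reported book profit): CHF 700,700
  Less exemption CHF 118,000 → base CHF 582,700
  CHF 582,700 × 22% = CHF 128,194

Ordinary income tax:
  CHF 178,000 × 14% = CHF 24,920
  CHF 109,000 × 27% = CHF 29,430
  CHF 274,700 × 31% = CHF 85,157
  → CHF 139,507

CHF 139,507 > CHF 128,194, so the ordinary income tax governs.

CHF 139,507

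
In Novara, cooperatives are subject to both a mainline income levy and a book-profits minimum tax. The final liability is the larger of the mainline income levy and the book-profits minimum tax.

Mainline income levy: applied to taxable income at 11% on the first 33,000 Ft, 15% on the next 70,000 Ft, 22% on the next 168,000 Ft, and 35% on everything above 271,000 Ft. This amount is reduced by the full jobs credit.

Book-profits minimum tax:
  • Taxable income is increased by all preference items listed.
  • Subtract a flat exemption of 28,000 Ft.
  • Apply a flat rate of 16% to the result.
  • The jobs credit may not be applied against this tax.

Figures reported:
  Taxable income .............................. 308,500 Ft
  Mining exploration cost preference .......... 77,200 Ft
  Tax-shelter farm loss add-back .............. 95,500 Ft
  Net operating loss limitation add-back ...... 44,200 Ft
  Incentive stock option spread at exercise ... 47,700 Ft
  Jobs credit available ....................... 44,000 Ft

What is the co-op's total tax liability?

Mainline income levy:
  33,000 Ft × 11% = 3,630 Ft
  70,000 Ft × 15% = 10,500 Ft
  168,000 Ft × 22% = 36,960 Ft
  37,500 Ft × 35% = 13,125 Ft
  → 64,215 Ft
  Less jobs credit 44,000 Ft → 20,215 Ft

Book-profits minimum tax:
  Adjusted income: 308,500 Ft + 77,200 Ft + 95,500 Ft + 44,200 Ft + 47,700 Ft = 573,100 Ft
  Less exemption 28,000 Ft → base 545,100 Ft
  545,100 Ft × 16% = 87,216 Ft

87,216 Ft > 20,215 Ft, so the book-profits minimum tax is the binding amount.

87,216 Ft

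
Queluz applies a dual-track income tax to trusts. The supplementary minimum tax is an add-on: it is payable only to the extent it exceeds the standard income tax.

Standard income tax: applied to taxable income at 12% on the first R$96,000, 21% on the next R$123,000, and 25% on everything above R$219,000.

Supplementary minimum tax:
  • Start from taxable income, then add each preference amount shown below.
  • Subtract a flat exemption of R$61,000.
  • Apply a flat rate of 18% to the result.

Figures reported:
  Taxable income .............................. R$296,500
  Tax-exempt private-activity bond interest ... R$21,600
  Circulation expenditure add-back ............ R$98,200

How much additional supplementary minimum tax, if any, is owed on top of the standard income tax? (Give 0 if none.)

R$7,229

Standard income tax:
  R$96,000 × 12% = R$11,520
  R$123,000 × 21% = R$25,830
  R$77,500 × 25% = R$19,375
  → R$56,725

Supplementary minimum tax:
  Adjusted income: R$296,500 + R$21,600 + R$98,200 = R$416,300
  Less exemption R$61,000 → base R$355,300
  R$355,300 × 18% = R$63,954

Excess of supplementary minimum tax over standard income tax: R$63,954 − R$56,725 = R$7,229.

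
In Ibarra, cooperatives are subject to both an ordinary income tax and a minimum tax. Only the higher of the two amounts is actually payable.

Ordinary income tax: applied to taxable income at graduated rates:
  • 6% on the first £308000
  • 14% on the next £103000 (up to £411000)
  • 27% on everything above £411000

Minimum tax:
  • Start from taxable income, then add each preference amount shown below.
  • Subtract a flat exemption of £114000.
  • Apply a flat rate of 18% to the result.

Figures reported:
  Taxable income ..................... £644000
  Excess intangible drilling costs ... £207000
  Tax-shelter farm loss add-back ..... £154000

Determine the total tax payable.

Ordinary income tax:
  £308000 × 6% = £18480
  £103000 × 14% = £14420
  £233000 × 27% = £62910
  → £95810

Minimum tax:
  Adjusted income: £644000 + £207000 + £154000 = £1005000
  Less exemption £114000 → base £891000
  £891000 × 18% = £160380

£160380 > £95810, so the minimum tax is the binding amount.

£160380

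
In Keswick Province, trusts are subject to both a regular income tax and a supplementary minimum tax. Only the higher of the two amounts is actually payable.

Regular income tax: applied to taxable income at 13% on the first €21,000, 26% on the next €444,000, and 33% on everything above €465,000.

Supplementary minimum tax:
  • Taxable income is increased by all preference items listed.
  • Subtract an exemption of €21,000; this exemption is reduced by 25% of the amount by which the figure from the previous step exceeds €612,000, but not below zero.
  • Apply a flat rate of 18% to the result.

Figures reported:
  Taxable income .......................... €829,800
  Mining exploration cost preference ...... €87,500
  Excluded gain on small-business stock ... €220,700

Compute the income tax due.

Supplementary minimum tax:
  Adjusted income: €829,800 + €87,500 + €220,700 = €1,138,000
  Exemption: 25% × (€1,138,000 − €612,000) = €131,500 ≥ €21,000, so the exemption is fully phased out
  Base: €1,138,000 − €0 = €1,138,000
  €1,138,000 × 18% = €204,840

Regular income tax:
  €21,000 × 13% = €2,730
  €444,000 × 26% = €115,440
  €364,800 × 33% = €120,384
  → €238,554

€238,554 > €204,840, so the regular income tax governs.

€238,554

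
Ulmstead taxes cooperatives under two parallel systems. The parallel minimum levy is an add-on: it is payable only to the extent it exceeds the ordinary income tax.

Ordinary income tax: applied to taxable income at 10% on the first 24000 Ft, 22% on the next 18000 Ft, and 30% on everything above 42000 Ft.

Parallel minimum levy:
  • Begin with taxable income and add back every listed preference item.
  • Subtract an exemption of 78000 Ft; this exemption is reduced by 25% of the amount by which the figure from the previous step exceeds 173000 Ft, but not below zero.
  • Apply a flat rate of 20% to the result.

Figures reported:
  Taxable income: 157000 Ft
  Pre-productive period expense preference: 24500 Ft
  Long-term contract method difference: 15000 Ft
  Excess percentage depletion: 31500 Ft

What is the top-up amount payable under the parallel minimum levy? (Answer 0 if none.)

Ordinary income tax:
  24000 Ft × 10% = 2400 Ft
  18000 Ft × 22% = 3960 Ft
  115000 Ft × 30% = 34500 Ft
  → 40860 Ft

Parallel minimum levy:
  Adjusted income: 157000 Ft + 24500 Ft + 15000 Ft + 31500 Ft = 228000 Ft
  Exemption: 78000 Ft − 25% × (228000 Ft − 173000 Ft) = 78000 Ft − 13750 Ft = 64250 Ft
  Base: 228000 Ft − 64250 Ft = 163750 Ft
  163750 Ft × 20% = 32750 Ft

32750 Ft ≤ 40860 Ft, so no add-on is due.

0 Ft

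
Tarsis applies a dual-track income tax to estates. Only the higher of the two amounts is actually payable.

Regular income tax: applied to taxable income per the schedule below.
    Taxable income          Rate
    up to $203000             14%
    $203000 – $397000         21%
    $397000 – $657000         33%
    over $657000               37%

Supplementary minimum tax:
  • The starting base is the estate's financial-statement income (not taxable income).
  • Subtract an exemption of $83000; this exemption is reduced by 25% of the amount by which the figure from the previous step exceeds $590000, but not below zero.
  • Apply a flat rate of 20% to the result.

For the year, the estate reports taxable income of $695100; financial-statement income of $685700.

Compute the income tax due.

$169057

Regular income tax:
  $203000 × 14% = $28420
  $194000 × 21% = $40740
  $260000 × 33% = $85800
  $38100 × 37% = $14097
  → $169057

Supplementary minimum tax:
  Base (financial-statement income): $685700
  Exemption: $83000 − 25% × ($685700 − $590000) = $83000 − $23925 = $59075
  Base: $685700 − $59075 = $626625
  $626625 × 20% = $125325

$169057 > $125325, so the regular income tax governs.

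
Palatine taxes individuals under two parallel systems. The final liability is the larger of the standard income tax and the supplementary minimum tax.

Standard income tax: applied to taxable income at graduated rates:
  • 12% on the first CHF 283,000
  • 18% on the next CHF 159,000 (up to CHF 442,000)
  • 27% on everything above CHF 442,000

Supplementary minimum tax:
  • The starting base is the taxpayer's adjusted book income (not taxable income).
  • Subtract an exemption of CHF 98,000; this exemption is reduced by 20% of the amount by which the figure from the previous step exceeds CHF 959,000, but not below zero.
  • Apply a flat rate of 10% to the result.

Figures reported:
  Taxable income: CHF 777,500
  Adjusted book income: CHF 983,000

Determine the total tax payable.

Standard income tax:
  CHF 283,000 × 12% = CHF 33,960
  CHF 159,000 × 18% = CHF 28,620
  CHF 335,500 × 27% = CHF 90,585
  → CHF 153,165

Supplementary minimum tax:
  Base (adjusted book income): CHF 983,000
  Exemption: CHF 98,000 − 20% × (CHF 983,000 − CHF 959,000) = CHF 98,000 − CHF 4,800 = CHF 93,200
  Base: CHF 983,000 − CHF 93,200 = CHF 889,800
  CHF 889,800 × 10% = CHF 88,980

CHF 153,165 > CHF 88,980, so the standard income tax governs.

CHF 153,165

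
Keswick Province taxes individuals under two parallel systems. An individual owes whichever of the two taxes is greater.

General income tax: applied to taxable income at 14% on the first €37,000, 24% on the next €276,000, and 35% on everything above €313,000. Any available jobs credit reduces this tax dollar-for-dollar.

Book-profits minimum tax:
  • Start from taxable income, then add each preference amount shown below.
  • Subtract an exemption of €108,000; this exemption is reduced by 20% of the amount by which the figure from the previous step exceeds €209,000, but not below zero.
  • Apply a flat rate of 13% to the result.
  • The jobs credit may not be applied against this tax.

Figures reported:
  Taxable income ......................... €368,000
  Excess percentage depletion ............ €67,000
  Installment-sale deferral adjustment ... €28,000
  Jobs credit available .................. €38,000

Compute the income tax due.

General income tax:
  €37,000 × 14% = €5,180
  €276,000 × 24% = €66,240
  €55,000 × 35% = €19,250
  → €90,670
  Less jobs credit €38,000 → €52,670

Book-profits minimum tax:
  Adjusted income: €368,000 + €67,000 + €28,000 = €463,000
  Exemption: €108,000 − 20% × (€463,000 − €209,000) = €108,000 − €50,800 = €57,200
  Base: €463,000 − €57,200 = €405,800
  €405,800 × 13% = €52,754

€52,754 > €52,670, so the book-profits minimum tax is the binding amount.

€52,754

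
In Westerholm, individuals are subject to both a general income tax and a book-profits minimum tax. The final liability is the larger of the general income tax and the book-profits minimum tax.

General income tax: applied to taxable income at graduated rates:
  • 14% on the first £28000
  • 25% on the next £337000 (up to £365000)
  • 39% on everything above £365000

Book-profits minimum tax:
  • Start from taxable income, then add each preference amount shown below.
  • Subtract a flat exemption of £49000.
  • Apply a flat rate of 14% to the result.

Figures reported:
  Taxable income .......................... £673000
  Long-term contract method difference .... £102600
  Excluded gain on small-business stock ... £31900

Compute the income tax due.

£208290

General income tax:
  £28000 × 14% = £3920
  £337000 × 25% = £84250
  £308000 × 39% = £120120
  → £208290

Book-profits minimum tax:
  Adjusted income: £673000 + £102600 + £31900 = £807500
  Less exemption £49000 → base £758500
  £758500 × 14% = £106190

£208290 > £106190, so the general income tax governs.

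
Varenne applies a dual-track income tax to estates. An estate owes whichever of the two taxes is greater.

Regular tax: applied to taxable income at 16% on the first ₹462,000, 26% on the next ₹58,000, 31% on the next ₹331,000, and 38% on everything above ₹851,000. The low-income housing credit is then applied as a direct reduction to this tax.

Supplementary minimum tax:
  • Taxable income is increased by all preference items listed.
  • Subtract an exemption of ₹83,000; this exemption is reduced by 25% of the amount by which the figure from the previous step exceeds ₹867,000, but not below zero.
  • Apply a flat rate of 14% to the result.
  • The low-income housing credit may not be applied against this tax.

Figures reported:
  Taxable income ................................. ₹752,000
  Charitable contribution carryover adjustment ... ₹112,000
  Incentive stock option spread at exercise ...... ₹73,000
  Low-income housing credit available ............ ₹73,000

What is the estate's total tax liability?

Supplementary minimum tax:
  Adjusted income: ₹752,000 + ₹112,000 + ₹73,000 = ₹937,000
  Exemption: ₹83,000 − 25% × (₹937,000 − ₹867,000) = ₹83,000 − ₹17,500 = ₹65,500
  Base: ₹937,000 − ₹65,500 = ₹871,500
  ₹871,500 × 14% = ₹122,010

Regular tax:
  ₹462,000 × 16% = ₹73,920
  ₹58,000 × 26% = ₹15,080
  ₹232,000 × 31% = ₹71,920
  → ₹160,920
  Less low-income housing credit ₹73,000 → ₹87,920

₹122,010 > ₹87,920, so the supplementary minimum tax is the binding amount.

₹122,010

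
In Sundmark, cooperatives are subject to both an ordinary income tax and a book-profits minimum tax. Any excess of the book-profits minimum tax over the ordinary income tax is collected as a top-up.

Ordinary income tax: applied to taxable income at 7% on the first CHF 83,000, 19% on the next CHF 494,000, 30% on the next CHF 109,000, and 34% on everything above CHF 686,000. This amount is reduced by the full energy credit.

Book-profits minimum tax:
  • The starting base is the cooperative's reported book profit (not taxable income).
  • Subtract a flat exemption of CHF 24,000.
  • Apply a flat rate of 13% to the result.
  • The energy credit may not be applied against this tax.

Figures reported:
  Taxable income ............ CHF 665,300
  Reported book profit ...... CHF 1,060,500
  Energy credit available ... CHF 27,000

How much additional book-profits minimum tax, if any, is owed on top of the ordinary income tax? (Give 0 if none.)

Book-profits minimum tax:
  Base (reported book profit): CHF 1,060,500
  Less exemption CHF 24,000 → base CHF 1,036,500
  CHF 1,036,500 × 13% = CHF 134,745

Ordinary income tax:
  CHF 83,000 × 7% = CHF 5,810
  CHF 494,000 × 19% = CHF 93,860
  CHF 88,300 × 30% = CHF 26,490
  → CHF 126,160
  Less energy credit CHF 27,000 → CHF 99,160

Excess of book-profits minimum tax over ordinary income tax: CHF 134,745 − CHF 99,160 = CHF 35,585.

CHF 35,585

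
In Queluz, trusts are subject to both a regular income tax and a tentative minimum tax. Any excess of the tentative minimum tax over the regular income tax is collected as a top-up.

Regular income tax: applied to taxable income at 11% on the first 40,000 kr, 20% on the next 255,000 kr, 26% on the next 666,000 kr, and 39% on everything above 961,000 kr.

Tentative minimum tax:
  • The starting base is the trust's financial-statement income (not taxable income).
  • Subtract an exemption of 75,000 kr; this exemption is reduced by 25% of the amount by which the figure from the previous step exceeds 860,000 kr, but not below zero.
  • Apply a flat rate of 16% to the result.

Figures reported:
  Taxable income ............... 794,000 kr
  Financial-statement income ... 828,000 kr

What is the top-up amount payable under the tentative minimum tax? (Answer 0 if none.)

0 kr

Tentative minimum tax:
  Base (financial-statement income): 828,000 kr
  Exemption: 828,000 kr ≤ 860,000 kr, so full 75,000 kr applies
  Base: 828,000 kr − 75,000 kr = 753,000 kr
  753,000 kr × 16% = 120,480 kr

Regular income tax:
  40,000 kr × 11% = 4,400 kr
  255,000 kr × 20% = 51,000 kr
  499,000 kr × 26% = 129,740 kr
  → 185,140 kr

120,480 kr ≤ 185,140 kr, so no add-on is due.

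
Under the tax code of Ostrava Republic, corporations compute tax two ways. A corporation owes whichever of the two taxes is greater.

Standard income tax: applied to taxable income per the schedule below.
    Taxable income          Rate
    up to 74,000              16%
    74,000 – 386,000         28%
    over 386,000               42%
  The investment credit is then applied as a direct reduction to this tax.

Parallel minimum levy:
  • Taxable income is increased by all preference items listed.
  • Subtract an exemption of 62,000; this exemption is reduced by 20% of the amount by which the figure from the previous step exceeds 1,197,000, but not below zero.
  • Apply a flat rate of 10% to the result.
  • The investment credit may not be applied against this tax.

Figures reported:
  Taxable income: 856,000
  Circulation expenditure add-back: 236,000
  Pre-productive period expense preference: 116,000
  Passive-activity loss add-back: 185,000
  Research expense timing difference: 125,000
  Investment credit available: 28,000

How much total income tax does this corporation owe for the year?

Standard income tax:
  74,000 × 16% = 11,840
  312,000 × 28% = 87,360
  470,000 × 42% = 197,400
  → 296,600
  Less investment credit 28,000 → 268,600

Parallel minimum levy:
  Adjusted income: 856,000 + 236,000 + 116,000 + 185,000 + 125,000 = 1,518,000
  Exemption: 20% × (1,518,000 − 1,197,000) = 64,200 ≥ 62,000, so the exemption is fully phased out
  Base: 1,518,000 − 0 = 1,518,000
  1,518,000 × 10% = 151,800

268,600 > 151,800, so the standard income tax governs.

268,600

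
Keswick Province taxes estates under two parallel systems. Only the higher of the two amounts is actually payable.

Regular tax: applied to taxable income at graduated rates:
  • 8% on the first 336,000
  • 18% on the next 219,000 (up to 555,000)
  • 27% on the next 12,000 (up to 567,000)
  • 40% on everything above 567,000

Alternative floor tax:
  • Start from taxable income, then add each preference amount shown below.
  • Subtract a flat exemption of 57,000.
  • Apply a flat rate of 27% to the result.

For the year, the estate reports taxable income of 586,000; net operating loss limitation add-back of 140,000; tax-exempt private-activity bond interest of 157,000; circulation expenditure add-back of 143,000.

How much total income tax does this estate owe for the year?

261,630

Regular tax:
  336,000 × 8% = 26,880
  219,000 × 18% = 39,420
  12,000 × 27% = 3,240
  19,000 × 40% = 7,600
  → 77,140

Alternative floor tax:
  Adjusted income: 586,000 + 140,000 + 157,000 + 143,000 = 1,026,000
  Less exemption 57,000 → base 969,000
  969,000 × 27% = 261,630

261,630 > 77,140, so the alternative floor tax is the binding amount.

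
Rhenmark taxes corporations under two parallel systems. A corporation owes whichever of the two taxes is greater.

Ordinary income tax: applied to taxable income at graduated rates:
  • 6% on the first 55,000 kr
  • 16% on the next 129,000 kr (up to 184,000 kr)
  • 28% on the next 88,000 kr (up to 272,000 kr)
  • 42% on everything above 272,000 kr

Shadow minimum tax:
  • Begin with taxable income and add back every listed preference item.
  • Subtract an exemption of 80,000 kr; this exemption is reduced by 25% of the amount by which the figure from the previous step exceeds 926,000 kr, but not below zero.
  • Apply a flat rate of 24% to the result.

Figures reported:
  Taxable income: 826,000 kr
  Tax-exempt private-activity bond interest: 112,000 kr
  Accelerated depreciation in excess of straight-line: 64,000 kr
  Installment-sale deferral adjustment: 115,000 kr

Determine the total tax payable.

Shadow minimum tax:
  Adjusted income: 826,000 kr + 112,000 kr + 64,000 kr + 115,000 kr = 1,117,000 kr
  Exemption: 80,000 kr − 25% × (1,117,000 kr − 926,000 kr) = 80,000 kr − 47,750 kr = 32,250 kr
  Base: 1,117,000 kr − 32,250 kr = 1,084,750 kr
  1,084,750 kr × 24% = 260,340 kr

Ordinary income tax:
  55,000 kr × 6% = 3,300 kr
  129,000 kr × 16% = 20,640 kr
  88,000 kr × 28% = 24,640 kr
  554,000 kr × 42% = 232,680 kr
  → 281,260 kr

281,260 kr > 260,340 kr, so the ordinary income tax governs.

281,260 kr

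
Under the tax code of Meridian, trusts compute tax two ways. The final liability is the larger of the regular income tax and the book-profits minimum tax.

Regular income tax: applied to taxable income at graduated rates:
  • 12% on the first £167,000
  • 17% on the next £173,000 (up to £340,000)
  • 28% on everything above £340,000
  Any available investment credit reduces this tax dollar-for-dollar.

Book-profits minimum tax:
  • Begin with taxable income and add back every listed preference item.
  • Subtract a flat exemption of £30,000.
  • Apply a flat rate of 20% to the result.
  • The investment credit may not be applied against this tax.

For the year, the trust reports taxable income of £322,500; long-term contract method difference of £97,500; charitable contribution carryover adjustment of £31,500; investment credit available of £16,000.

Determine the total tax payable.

Book-profits minimum tax:
  Adjusted income: £322,500 + £97,500 + £31,500 = £451,500
  Less exemption £30,000 → base £421,500
  £421,500 × 20% = £84,300

Regular income tax:
  £167,000 × 12% = £20,040
  £155,500 × 17% = £26,435
  → £46,475
  Less investment credit £16,000 → £30,475

£84,300 > £30,475, so the book-profits minimum tax is the binding amount.

£84,300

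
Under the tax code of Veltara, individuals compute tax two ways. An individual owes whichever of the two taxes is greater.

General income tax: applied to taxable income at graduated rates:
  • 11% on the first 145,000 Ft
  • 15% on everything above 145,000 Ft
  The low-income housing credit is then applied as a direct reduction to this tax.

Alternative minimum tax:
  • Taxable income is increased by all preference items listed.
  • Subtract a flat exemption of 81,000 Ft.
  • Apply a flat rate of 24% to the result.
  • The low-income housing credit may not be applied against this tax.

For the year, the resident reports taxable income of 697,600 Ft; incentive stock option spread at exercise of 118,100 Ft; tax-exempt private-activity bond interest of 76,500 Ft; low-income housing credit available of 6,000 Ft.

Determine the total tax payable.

General income tax:
  145,000 Ft × 11% = 15,950 Ft
  552,600 Ft × 15% = 82,890 Ft
  → 98,840 Ft
  Less low-income housing credit 6,000 Ft → 92,840 Ft

Alternative minimum tax:
  Adjusted income: 697,600 Ft + 118,100 Ft + 76,500 Ft = 892,200 Ft
  Less exemption 81,000 Ft → base 811,200 Ft
  811,200 Ft × 24% = 194,688 Ft

194,688 Ft > 92,840 Ft, so the alternative minimum tax is the binding amount.

194,688 Ft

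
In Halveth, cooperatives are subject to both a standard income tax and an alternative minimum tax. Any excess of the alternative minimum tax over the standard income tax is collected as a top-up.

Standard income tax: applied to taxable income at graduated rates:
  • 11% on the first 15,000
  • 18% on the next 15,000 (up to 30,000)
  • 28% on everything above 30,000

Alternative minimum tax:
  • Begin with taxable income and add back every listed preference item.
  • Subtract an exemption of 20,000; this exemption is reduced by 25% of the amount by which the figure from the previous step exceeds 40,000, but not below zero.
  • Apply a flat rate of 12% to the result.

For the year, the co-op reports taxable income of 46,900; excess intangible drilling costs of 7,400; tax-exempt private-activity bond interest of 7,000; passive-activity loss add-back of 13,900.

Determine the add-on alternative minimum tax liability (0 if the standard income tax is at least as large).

0

Standard income tax:
  15,000 × 11% = 1,650
  15,000 × 18% = 2,700
  16,900 × 28% = 4,732
  → 9,082

Alternative minimum tax:
  Adjusted income: 46,900 + 7,400 + 7,000 + 13,900 = 75,200
  Exemption: 20,000 − 25% × (75,200 − 40,000) = 20,000 − 8,800 = 11,200
  Base: 75,200 − 11,200 = 64,000
  64,000 × 12% = 7,680

7,680 ≤ 9,082, so no add-on is due.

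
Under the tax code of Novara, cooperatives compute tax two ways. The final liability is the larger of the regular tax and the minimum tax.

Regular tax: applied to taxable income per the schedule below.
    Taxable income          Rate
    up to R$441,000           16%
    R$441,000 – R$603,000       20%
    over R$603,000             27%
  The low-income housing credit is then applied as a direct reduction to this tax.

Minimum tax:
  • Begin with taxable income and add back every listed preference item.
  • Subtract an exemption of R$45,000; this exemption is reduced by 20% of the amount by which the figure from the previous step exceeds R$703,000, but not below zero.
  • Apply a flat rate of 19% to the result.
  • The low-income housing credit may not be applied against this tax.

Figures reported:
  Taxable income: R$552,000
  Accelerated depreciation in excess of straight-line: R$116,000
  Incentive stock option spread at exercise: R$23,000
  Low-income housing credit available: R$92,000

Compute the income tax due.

Regular tax:
  R$441,000 × 16% = R$70,560
  R$111,000 × 20% = R$22,200
  → R$92,760
  Less low-income housing credit R$92,000 → R$760

Minimum tax:
  Adjusted income: R$552,000 + R$116,000 + R$23,000 = R$691,000
  Exemption: R$691,000 ≤ R$703,000, so full R$45,000 applies
  Base: R$691,000 − R$45,000 = R$646,000
  R$646,000 × 19% = R$122,740

R$122,740 > R$760, so the minimum tax is the binding amount.

R$122,740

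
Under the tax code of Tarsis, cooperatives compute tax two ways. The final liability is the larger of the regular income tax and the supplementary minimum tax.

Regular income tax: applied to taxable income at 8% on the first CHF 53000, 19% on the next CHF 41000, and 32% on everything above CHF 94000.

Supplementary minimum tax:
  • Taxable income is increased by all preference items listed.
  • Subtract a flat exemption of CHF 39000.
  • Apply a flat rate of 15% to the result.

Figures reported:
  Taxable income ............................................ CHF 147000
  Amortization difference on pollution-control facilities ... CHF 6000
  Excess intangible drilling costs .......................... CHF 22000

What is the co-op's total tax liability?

CHF 28990

Regular income tax:
  CHF 53000 × 8% = CHF 4240
  CHF 41000 × 19% = CHF 7790
  CHF 53000 × 32% = CHF 16960
  → CHF 28990

Supplementary minimum tax:
  Adjusted income: CHF 147000 + CHF 6000 + CHF 22000 = CHF 175000
  Less exemption CHF 39000 → base CHF 136000
  CHF 136000 × 15% = CHF 20400

CHF 28990 > CHF 20400, so the regular income tax governs.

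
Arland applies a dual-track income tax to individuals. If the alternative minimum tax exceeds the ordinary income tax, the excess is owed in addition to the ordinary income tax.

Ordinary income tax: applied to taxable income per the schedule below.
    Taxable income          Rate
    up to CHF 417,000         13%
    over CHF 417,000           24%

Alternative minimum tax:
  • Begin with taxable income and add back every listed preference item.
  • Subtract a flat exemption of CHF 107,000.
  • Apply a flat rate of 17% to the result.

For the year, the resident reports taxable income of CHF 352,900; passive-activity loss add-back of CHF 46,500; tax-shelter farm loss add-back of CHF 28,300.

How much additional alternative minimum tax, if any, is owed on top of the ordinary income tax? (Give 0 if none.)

CHF 8,642

Alternative minimum tax:
  Adjusted income: CHF 352,900 + CHF 46,500 + CHF 28,300 = CHF 427,700
  Less exemption CHF 107,000 → base CHF 320,700
  CHF 320,700 × 17% = CHF 54,519

Ordinary income tax:
  CHF 352,900 × 13% = CHF 45,877

Excess of alternative minimum tax over ordinary income tax: CHF 54,519 − CHF 45,877 = CHF 8,642.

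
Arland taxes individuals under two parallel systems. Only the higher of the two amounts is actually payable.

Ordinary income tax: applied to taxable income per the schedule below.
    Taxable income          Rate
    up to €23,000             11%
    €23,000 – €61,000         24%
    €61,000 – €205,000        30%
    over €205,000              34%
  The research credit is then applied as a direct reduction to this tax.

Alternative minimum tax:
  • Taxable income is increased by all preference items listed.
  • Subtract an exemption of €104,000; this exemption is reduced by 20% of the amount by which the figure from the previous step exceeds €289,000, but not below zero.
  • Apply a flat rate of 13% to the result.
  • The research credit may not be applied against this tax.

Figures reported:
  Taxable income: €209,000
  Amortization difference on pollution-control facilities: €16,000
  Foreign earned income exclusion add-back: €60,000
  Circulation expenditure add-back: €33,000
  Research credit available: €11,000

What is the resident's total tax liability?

€45,210

Alternative minimum tax:
  Adjusted income: €209,000 + €16,000 + €60,000 + €33,000 = €318,000
  Exemption: €104,000 − 20% × (€318,000 − €289,000) = €104,000 − €5,800 = €98,200
  Base: €318,000 − €98,200 = €219,800
  €219,800 × 13% = €28,574

Ordinary income tax:
  €23,000 × 11% = €2,530
  €38,000 × 24% = €9,120
  €144,000 × 30% = €43,200
  €4,000 × 34% = €1,360
  → €56,210
  Less research credit €11,000 → €45,210

€45,210 > €28,574, so the ordinary income tax governs.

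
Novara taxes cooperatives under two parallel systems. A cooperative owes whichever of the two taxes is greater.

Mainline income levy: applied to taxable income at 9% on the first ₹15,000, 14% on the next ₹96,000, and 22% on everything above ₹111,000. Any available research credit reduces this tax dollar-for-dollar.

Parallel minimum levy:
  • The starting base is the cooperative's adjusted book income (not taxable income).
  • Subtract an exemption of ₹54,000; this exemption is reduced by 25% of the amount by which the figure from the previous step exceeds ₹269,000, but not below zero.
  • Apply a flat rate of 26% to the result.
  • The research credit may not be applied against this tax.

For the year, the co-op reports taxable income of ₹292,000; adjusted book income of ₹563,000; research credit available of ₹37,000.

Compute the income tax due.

₹146,380

Mainline income levy:
  ₹15,000 × 9% = ₹1,350
  ₹96,000 × 14% = ₹13,440
  ₹181,000 × 22% = ₹39,820
  → ₹54,610
  Less research credit ₹37,000 → ₹17,610

Parallel minimum levy:
  Base (adjusted book income): ₹563,000
  Exemption: 25% × (₹563,000 − ₹269,000) = ₹73,500 ≥ ₹54,000, so the exemption is fully phased out
  Base: ₹563,000 − ₹0 = ₹563,000
  ₹563,000 × 26% = ₹146,380

₹146,380 > ₹17,610, so the parallel minimum levy is the binding amount.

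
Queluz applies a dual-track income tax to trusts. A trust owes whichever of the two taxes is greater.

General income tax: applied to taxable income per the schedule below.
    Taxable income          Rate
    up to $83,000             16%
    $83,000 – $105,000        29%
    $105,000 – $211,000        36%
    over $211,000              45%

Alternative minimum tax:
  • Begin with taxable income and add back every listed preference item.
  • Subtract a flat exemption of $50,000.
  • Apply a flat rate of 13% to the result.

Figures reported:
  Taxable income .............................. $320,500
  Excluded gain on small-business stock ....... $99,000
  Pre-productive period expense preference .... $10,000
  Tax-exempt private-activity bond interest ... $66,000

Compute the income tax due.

$107,095

Alternative minimum tax:
  Adjusted income: $320,500 + $99,000 + $10,000 + $66,000 = $495,500
  Less exemption $50,000 → base $445,500
  $445,500 × 13% = $57,915

General income tax:
  $83,000 × 16% = $13,280
  $22,000 × 29% = $6,380
  $106,000 × 36% = $38,160
  $109,500 × 45% = $49,275
  → $107,095

$107,095 > $57,915, so the general income tax governs.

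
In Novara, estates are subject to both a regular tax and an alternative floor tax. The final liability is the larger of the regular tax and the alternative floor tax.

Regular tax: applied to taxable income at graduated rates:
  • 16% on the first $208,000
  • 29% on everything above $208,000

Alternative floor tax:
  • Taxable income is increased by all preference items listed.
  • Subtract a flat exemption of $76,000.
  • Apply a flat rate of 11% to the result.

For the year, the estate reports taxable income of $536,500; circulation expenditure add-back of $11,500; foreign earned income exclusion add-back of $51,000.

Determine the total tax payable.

$128,545

Alternative floor tax:
  Adjusted income: $536,500 + $11,500 + $51,000 = $599,000
  Less exemption $76,000 → base $523,000
  $523,000 × 11% = $57,530

Regular tax:
  $208,000 × 16% = $33,280
  $328,500 × 29% = $95,265
  → $128,545

$128,545 > $57,530, so the regular tax governs.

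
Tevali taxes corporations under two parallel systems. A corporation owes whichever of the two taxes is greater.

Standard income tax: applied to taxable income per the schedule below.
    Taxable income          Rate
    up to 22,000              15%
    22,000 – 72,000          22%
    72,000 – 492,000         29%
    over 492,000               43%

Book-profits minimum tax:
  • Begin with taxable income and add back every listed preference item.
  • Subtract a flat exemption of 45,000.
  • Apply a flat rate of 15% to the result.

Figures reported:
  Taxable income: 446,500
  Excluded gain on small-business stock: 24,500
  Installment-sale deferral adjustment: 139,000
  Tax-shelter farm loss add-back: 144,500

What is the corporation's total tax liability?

Book-profits minimum tax:
  Adjusted income: 446,500 + 24,500 + 139,000 + 144,500 = 754,500
  Less exemption 45,000 → base 709,500
  709,500 × 15% = 106,425

Standard income tax:
  22,000 × 15% = 3,300
  50,000 × 22% = 11,000
  374,500 × 29% = 108,605
  → 122,905

122,905 > 106,425, so the standard income tax governs.

122,905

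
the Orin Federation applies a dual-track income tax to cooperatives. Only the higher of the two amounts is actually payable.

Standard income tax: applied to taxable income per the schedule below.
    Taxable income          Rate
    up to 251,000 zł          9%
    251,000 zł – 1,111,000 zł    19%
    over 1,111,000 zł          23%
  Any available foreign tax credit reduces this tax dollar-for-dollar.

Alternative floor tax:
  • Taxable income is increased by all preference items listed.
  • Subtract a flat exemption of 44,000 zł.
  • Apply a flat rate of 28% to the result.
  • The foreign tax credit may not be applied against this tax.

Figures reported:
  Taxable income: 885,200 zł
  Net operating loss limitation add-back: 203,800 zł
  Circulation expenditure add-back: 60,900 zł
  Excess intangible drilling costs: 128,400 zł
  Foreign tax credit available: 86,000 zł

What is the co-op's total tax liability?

345,604 zł

Alternative floor tax:
  Adjusted income: 885,200 zł + 203,800 zł + 60,900 zł + 128,400 zł = 1,278,300 zł
  Less exemption 44,000 zł → base 1,234,300 zł
  1,234,300 zł × 28% = 345,604 zł

Standard income tax:
  251,000 zł × 9% = 22,590 zł
  634,200 zł × 19% = 120,498 zł
  → 143,088 zł
  Less foreign tax credit 86,000 zł → 57,088 zł

345,604 zł > 57,088 zł, so the alternative floor tax is the binding amount.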